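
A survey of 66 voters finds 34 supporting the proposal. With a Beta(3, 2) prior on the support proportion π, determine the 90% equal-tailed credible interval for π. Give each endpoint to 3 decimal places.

Posterior: Beta(3+34, 2+32) = Beta(37, 34).
Equal-tailed 90% interval: the 0.05 and 0.95 quantiles of Beta(37, 34).
Posterior mean ≈ 0.521, SD ≈ 0.059; a Normal approximation gives roughly [0.424, 0.618].
Exact: F⁻¹(0.05) = 0.424; F⁻¹(0.95) = 0.618.

[0.424, 0.618]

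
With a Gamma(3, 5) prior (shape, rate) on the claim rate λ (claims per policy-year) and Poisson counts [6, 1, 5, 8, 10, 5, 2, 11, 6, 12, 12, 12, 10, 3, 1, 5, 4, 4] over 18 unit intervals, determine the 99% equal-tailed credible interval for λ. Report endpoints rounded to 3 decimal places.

[4.072, 6.526]

Posterior: Gamma(3+117, 5+18) = Gamma(120, 23) (shape, rate).
Equal-tailed 99% interval: Gamma(120, 23) quantiles at 0.005 and 0.995.
Posterior mean ≈ 5.217, SD ≈ 0.476; a Normal approximation gives roughly [3.991, 6.444].
Exact: lower = 4.072; upper = 6.526.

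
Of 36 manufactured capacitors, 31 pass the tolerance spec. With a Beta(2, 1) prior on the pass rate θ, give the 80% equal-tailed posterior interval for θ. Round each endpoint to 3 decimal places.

Posterior: Beta(2+31, 1+5) = Beta(33, 6).
Equal-tailed 80% interval: the 0.1 and 0.9 quantiles of Beta(33, 6).
Posterior mean ≈ 0.846, SD ≈ 0.057; a Normal approximation gives roughly [0.773, 0.919].
Exact: F⁻¹(0.1) = 0.770; F⁻¹(0.9) = 0.915.

[0.770, 0.915]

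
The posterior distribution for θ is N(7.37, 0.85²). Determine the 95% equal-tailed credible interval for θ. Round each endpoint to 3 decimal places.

The posterior is symmetric, so the 95% equal-tailed interval is θ = 7.37 ± z·0.85 with z = 1.960.
Half-width: 1.960 × 0.85 = 1.666.
7.37 − 1.666 = 5.704; 7.37 + 1.666 = 9.036.

[5.704, 9.036]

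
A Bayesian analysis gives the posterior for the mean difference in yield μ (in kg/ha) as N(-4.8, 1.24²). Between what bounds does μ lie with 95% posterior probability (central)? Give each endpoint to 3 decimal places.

[-7.230, -2.370]

The posterior is symmetric, so the 95% equal-tailed interval is μ = -4.8 ± z·1.24 with z = 1.960.
Half-width: 1.960 × 1.24 = 2.430.
-4.8 − 2.430 = -7.230; -4.8 + 2.430 = -2.370.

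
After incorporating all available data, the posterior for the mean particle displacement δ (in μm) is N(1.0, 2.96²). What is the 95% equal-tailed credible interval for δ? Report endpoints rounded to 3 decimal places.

[-4.801, 6.801]

The posterior is symmetric, so the 95% equal-tailed interval is δ = 1.0 ± z·2.96 with z = 1.960.
Half-width: 1.960 × 2.96 = 5.801.
1.0 − 5.801 = -4.801; 1.0 + 5.801 = 6.801.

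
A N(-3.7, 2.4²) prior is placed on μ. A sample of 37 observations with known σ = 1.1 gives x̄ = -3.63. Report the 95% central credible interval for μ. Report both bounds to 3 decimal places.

Posterior precision = 1/2.4² + 37/1.1² = 0.1736 + 30.5785 = 30.7521, so posterior SD = 0.1803.
Posterior mean = (-3.7/2.4² + 37·-3.63/1.1²) / 30.7521 = -3.6304.
Interval: -3.6304 ± 1.960 × 0.1803 → [-3.984, -3.277].

[-3.984, -3.277]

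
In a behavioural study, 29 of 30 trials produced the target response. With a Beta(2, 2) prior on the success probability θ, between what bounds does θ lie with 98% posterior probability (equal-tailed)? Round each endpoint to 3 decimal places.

Posterior: Beta(2+29, 2+1) = Beta(31, 3).
Equal-tailed 98% interval: the 0.01 and 0.99 quantiles of Beta(31, 3).
Posterior mean ≈ 0.912, SD ≈ 0.048; a Normal approximation gives roughly [0.800, 1.023].
Exact: F⁻¹(0.01) = 0.769; F⁻¹(0.99) = 0.986.

[0.769, 0.986]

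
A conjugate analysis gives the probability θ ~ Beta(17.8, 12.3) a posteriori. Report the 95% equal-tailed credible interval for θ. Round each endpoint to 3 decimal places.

[0.414, 0.757]

Posterior: Beta(17.8, 12.3).
Equal-tailed 95% interval: the 0.025 and 0.975 quantiles of Beta(17.8, 12.3).
Posterior mean ≈ 0.591, SD ≈ 0.088; a Normal approximation gives roughly [0.419, 0.764].
Exact: F⁻¹(0.025) = 0.414; F⁻¹(0.975) = 0.757.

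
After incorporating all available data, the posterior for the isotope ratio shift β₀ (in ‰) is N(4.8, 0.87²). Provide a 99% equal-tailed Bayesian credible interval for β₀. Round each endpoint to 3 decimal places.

The posterior is symmetric, so the 99% equal-tailed interval is β₀ = 4.8 ± z·0.87 with z = 2.576.
Half-width: 2.576 × 0.87 = 2.241.
4.8 − 2.241 = 2.559; 4.8 + 2.241 = 7.041.

[2.559, 7.041]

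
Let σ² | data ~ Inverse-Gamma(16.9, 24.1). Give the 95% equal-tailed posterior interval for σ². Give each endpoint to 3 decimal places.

[0.932, 2.452]

Inverse-Gamma(16.9, 24.1) quantiles: F⁻¹(0.025) and F⁻¹(0.975).
Equivalently, 1/σ² ~ Gamma(16.9, rate = 24.1); invert its 0.975 and 0.025 quantiles.
Posterior mean ≈ 1.516, SD ≈ 0.393; a Normal approximation gives roughly [0.746, 2.285].
Exact: lower = 0.932; upper = 2.452.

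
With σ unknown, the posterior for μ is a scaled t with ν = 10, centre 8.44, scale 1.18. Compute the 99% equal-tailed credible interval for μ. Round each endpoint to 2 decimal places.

The t_10 distribution is symmetric; the 99% interval is 8.44 ± t·1.18 with t_{0.995,10} = 3.169.
Half-width: 3.169 × 1.18 = 3.74.
8.44 − 3.74 = 4.70; 8.44 + 3.74 = 12.18.

[4.70, 12.18]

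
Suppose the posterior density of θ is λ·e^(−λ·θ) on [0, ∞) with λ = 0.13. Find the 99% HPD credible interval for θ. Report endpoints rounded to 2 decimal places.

The exponential density is strictly decreasing on [0, ∞), so the HPD interval is anchored at 0: [0, q] with P(θ ≤ q) = 0.99.
q = −ln(1 − 0.99) / 0.13 = 4.6052 / 0.13 = 35.42.

[0.00, 35.42]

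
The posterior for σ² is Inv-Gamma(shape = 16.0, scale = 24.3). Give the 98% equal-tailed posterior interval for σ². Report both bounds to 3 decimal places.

[0.909, 2.970]

Inverse-Gamma(16.0, 24.3) quantiles: F⁻¹(0.01) and F⁻¹(0.99).
Equivalently, 1/σ² ~ Gamma(16.0, rate = 24.3); invert its 0.99 and 0.01 quantiles.
Posterior mean ≈ 1.620, SD ≈ 0.433; a Normal approximation gives roughly [0.613, 2.627].
Exact: lower = 0.909; upper = 2.970.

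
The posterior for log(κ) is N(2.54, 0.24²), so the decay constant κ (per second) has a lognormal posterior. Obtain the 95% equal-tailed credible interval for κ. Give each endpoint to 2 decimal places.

[7.92, 20.30]

On the log scale the 95% interval is 2.54 ± 1.960 × 0.24 = [2.0696, 3.0104].
Exponentiate: [e^2.0696, e^3.0104] = [7.92, 20.30].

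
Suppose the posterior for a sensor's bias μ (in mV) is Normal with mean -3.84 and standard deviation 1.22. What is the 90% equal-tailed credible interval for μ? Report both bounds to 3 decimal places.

[-5.847, -1.833]

The posterior is symmetric, so the 90% equal-tailed interval is μ = -3.84 ± z·1.22 with z = 1.645.
Half-width: 1.645 × 1.22 = 2.007.
-3.84 − 2.007 = -5.847; -3.84 + 2.007 = -1.833.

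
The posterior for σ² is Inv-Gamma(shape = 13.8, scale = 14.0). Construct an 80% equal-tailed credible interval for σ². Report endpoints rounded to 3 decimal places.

Inverse-Gamma(13.8, 14.0) quantiles: F⁻¹(0.1) and F⁻¹(0.9).
Equivalently, 1/σ² ~ Gamma(13.8, rate = 14.0); invert its 0.9 and 0.1 quantiles.
Posterior mean ≈ 1.094, SD ≈ 0.318; a Normal approximation gives roughly [0.686, 1.502].
Exact: lower = 0.748; upper = 1.505.

[0.748, 1.505]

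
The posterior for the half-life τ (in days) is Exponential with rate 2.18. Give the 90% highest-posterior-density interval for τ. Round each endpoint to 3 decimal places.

The exponential density is strictly decreasing on [0, ∞), so the HPD interval is anchored at 0: [0, q] with P(τ ≤ q) = 0.90.
q = −ln(1 − 0.90) / 2.18 = 2.3026 / 2.18 = 1.056.

[0.000, 1.056]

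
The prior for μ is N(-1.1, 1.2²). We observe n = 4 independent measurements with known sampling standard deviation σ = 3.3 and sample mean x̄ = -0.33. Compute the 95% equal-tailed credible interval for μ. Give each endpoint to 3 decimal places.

[-2.736, 1.068]

Posterior precision = 1/1.2² + 4/3.3² = 0.6944 + 0.3673 = 1.0618, so posterior SD = 0.9705.
Posterior mean = (-1.1/1.2² + 4·-0.33/3.3²) / 1.0618 = -0.8336.
Interval: -0.8336 ± 1.960 × 0.9705 → [-2.736, 1.068].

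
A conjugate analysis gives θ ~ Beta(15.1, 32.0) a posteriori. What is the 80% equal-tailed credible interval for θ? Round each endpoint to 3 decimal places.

Posterior: Beta(15.1, 32.0).
Equal-tailed 80% interval: the 0.1 and 0.9 quantiles of Beta(15.1, 32.0).
Posterior mean ≈ 0.321, SD ≈ 0.067; a Normal approximation gives roughly [0.234, 0.407].
Exact: F⁻¹(0.1) = 0.236; F⁻¹(0.9) = 0.409.

[0.236, 0.409]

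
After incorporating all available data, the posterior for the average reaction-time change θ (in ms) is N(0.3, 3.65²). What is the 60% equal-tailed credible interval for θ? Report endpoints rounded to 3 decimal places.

The posterior is symmetric, so the 60% equal-tailed interval is θ = 0.3 ± z·3.65 with z = 0.842.
Half-width: 0.842 × 3.65 = 3.072.
0.3 − 3.072 = -2.772; 0.3 + 3.072 = 3.372.

[-2.772, 3.372]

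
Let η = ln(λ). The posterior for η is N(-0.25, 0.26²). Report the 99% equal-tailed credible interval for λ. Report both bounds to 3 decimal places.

[0.399, 1.522]

On the log scale the 99% interval is -0.25 ± 2.576 × 0.26 = [-0.9197, 0.4197].
Exponentiate: [e^-0.9197, e^0.4197] = [0.399, 1.522].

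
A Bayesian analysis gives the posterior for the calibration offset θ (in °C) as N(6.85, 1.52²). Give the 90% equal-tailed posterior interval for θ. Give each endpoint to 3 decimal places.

The posterior is symmetric, so the 90% equal-tailed interval is θ = 6.85 ± z·1.52 with z = 1.645.
Half-width: 1.645 × 1.52 = 2.500.
6.85 − 2.500 = 4.350; 6.85 + 2.500 = 9.350.

[4.350, 9.350]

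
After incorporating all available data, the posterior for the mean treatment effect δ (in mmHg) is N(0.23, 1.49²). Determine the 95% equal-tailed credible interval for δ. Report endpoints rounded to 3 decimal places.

The posterior is symmetric, so the 95% equal-tailed interval is δ = 0.23 ± z·1.49 with z = 1.960.
Half-width: 1.960 × 1.49 = 2.920.
0.23 − 2.920 = -2.690; 0.23 + 2.920 = 3.150.

[-2.690, 3.150]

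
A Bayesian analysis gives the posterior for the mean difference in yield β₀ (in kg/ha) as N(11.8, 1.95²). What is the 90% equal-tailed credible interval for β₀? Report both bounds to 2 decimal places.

[8.59, 15.01]

The posterior is symmetric, so the 90% equal-tailed interval is β₀ = 11.8 ± z·1.95 with z = 1.645.
Half-width: 1.645 × 1.95 = 3.21.
11.8 − 3.21 = 8.59; 11.8 + 3.21 = 15.01.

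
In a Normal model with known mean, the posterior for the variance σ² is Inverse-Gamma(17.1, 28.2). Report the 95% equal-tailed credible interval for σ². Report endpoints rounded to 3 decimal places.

[1.080, 2.826]

Inverse-Gamma(17.1, 28.2) quantiles: F⁻¹(0.025) and F⁻¹(0.975).
Equivalently, 1/σ² ~ Gamma(17.1, rate = 28.2); invert its 0.975 and 0.025 quantiles.
Posterior mean ≈ 1.752, SD ≈ 0.451; a Normal approximation gives roughly [0.868, 2.635].
Exact: lower = 1.080; upper = 2.826.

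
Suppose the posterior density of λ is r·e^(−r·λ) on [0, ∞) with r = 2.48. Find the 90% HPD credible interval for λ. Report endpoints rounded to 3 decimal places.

The exponential density is strictly decreasing on [0, ∞), so the HPD interval is anchored at 0: [0, q] with P(λ ≤ q) = 0.90.
q = −ln(1 − 0.90) / 2.48 = 2.3026 / 2.48 = 0.928.

[0.000, 0.928]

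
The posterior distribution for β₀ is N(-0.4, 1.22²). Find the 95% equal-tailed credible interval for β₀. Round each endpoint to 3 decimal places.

The posterior is symmetric, so the 95% equal-tailed interval is β₀ = -0.4 ± z·1.22 with z = 1.960.
Half-width: 1.960 × 1.22 = 2.391.
-0.4 − 2.391 = -2.791; -0.4 + 2.391 = 1.991.

[-2.791, 1.991]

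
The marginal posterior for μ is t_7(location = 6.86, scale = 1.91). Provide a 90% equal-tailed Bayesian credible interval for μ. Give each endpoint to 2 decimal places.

The t_7 distribution is symmetric; the 90% interval is 6.86 ± t·1.91 with t_{0.95,7} = 1.895.
Half-width: 1.895 × 1.91 = 3.62.
6.86 − 3.62 = 3.24; 6.86 + 3.62 = 10.48.

[3.24, 10.48]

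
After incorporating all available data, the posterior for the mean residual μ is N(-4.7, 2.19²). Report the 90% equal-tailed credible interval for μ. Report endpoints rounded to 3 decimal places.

[-8.302, -1.098]

The posterior is symmetric, so the 90% equal-tailed interval is μ = -4.7 ± z·2.19 with z = 1.645.
Half-width: 1.645 × 2.19 = 3.602.
-4.7 − 3.602 = -8.302; -4.7 + 3.602 = -1.098.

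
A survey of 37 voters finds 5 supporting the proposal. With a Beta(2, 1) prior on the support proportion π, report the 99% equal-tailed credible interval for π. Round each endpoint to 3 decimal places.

Posterior: Beta(2+5, 1+32) = Beta(7, 33).
Equal-tailed 99% interval: the 0.005 and 0.995 quantiles of Beta(7, 33).
Posterior mean ≈ 0.175, SD ≈ 0.059; a Normal approximation gives roughly [0.022, 0.328].
Exact: F⁻¹(0.005) = 0.055; F⁻¹(0.995) = 0.354.

[0.055, 0.354]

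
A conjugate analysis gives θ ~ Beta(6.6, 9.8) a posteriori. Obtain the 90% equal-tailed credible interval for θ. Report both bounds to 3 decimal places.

[0.216, 0.603]

Posterior: Beta(6.6, 9.8).
Equal-tailed 90% interval: the 0.05 and 0.95 quantiles of Beta(6.6, 9.8).
Posterior mean ≈ 0.402, SD ≈ 0.118; a Normal approximation gives roughly [0.209, 0.596].
Exact: F⁻¹(0.05) = 0.216; F⁻¹(0.95) = 0.603.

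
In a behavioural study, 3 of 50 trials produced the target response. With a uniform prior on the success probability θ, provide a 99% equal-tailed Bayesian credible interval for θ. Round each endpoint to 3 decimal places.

[0.013, 0.199]

Posterior: Beta(1+3, 1+47) = Beta(4, 48).
Equal-tailed 99% interval: the 0.005 and 0.995 quantiles of Beta(4, 48).
Posterior mean ≈ 0.077, SD ≈ 0.037; a Normal approximation gives roughly [-0.017, 0.171].
Exact: F⁻¹(0.005) = 0.013; F⁻¹(0.995) = 0.199.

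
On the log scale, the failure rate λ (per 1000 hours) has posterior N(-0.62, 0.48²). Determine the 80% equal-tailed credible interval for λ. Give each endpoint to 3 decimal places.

[0.291, 0.995]

On the log scale the 80% interval is -0.62 ± 1.282 × 0.48 = [-1.2351, -0.0049].
Exponentiate: [e^-1.2351, e^-0.0049] = [0.291, 0.995].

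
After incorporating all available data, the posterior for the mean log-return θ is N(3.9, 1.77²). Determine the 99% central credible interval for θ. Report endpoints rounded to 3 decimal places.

[-0.659, 8.459]

The posterior is symmetric, so the 99% equal-tailed interval is θ = 3.9 ± z·1.77 with z = 2.576.
Half-width: 2.576 × 1.77 = 4.559.
3.9 − 4.559 = -0.659; 3.9 + 4.559 = 8.459.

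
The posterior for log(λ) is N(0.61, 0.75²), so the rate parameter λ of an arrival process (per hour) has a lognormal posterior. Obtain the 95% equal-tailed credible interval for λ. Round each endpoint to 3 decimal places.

On the log scale the 95% interval is 0.61 ± 1.960 × 0.75 = [-0.8600, 2.0800].
Exponentiate: [e^-0.8600, e^2.0800] = [0.423, 8.004].

[0.423, 8.004]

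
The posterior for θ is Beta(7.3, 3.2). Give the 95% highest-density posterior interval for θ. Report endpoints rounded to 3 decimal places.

The posterior is unimodal and skewed, so the HPD interval has equal density at both endpoints and is the shortest 95% interval.
Solving f(0.432) = f(0.938) with F(0.938) − F(0.432) = 0.95 gives [0.432, 0.938].
For comparison, the equal-tailed interval is [0.402, 0.919]; the HPD is narrower and shifted toward the mode.

[0.432, 0.938]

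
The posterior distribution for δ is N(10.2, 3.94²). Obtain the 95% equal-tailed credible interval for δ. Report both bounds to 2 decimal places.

[2.48, 17.92]

The posterior is symmetric, so the 95% equal-tailed interval is δ = 10.2 ± z·3.94 with z = 1.960.
Half-width: 1.960 × 3.94 = 7.72.
10.2 − 7.72 = 2.48; 10.2 + 7.72 = 17.92.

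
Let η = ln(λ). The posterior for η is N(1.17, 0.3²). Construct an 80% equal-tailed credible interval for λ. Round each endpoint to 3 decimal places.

[2.194, 4.733]

On the log scale the 80% interval is 1.17 ± 1.282 × 0.3 = [0.7855, 1.5545].
Exponentiate: [e^0.7855, e^1.5545] = [2.194, 4.733].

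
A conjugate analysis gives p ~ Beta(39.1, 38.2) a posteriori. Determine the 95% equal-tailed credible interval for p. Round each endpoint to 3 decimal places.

[0.395, 0.616]

Posterior: Beta(39.1, 38.2).
Equal-tailed 95% interval: the 0.025 and 0.975 quantiles of Beta(39.1, 38.2).
Posterior mean ≈ 0.506, SD ≈ 0.057; a Normal approximation gives roughly [0.395, 0.617].
Exact: F⁻¹(0.025) = 0.395; F⁻¹(0.975) = 0.616.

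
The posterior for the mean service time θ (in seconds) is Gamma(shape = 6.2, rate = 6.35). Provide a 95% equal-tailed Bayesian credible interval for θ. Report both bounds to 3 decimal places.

[0.366, 1.882]

Posterior: Gamma(shape 6.2, rate 6.35).
Equal-tailed 95% interval: Gamma(6.2, 6.35) quantiles at 0.025 and 0.975.
Posterior mean ≈ 0.976, SD ≈ 0.392; a Normal approximation gives roughly [0.208, 1.745].
Exact: lower = 0.366; upper = 1.882.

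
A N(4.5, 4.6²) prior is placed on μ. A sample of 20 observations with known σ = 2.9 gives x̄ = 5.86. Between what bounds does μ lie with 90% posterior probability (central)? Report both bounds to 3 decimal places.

[4.777, 6.890]

Posterior precision = 1/4.6² + 20/2.9² = 0.0473 + 2.3781 = 2.4254, so posterior SD = 0.6421.
Posterior mean = (4.5/4.6² + 20·5.86/2.9²) / 2.4254 = 5.8335.
Interval: 5.8335 ± 1.645 × 0.6421 → [4.777, 6.890].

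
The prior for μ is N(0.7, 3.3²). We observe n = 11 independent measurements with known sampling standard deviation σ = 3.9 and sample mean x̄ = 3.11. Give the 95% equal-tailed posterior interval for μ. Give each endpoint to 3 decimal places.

[0.667, 5.009]

Posterior precision = 1/3.3² + 11/3.9² = 0.0918 + 0.7232 = 0.8150, so posterior SD = 1.1077.
Posterior mean = (0.7/3.3² + 11·3.11/3.9²) / 0.8150 = 2.8385.
Interval: 2.8385 ± 1.960 × 1.1077 → [0.667, 5.009].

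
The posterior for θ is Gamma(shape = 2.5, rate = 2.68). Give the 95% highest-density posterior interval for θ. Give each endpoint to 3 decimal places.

[0.055, 2.088]

The posterior is unimodal and skewed, so the HPD interval has equal density at both endpoints and is the shortest 95% interval.
Solving f(0.055) = f(2.088) with F(2.088) − F(0.055) = 0.95 gives [0.055, 2.088].
For comparison, the equal-tailed interval is [0.155, 2.394]; the HPD is narrower and shifted toward the mode.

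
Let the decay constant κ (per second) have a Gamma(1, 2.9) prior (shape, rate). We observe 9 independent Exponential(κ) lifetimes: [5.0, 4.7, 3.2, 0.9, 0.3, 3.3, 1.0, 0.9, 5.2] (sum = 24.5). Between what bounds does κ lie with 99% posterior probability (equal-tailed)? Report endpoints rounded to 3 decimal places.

Posterior: Gamma(1+9, 2.9+24.5) = Gamma(10, 27.4) (shape, rate).
Equal-tailed 99% interval: Gamma(10, 27.4) quantiles at 0.005 and 0.995.
Posterior mean ≈ 0.365, SD ≈ 0.115; a Normal approximation gives roughly [0.068, 0.662].
Exact: lower = 0.136; upper = 0.730.

[0.136, 0.730]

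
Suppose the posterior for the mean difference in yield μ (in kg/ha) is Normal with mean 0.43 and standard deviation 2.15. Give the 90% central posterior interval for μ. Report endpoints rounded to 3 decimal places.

[-3.106, 3.966]

The posterior is symmetric, so the 90% equal-tailed interval is μ = 0.43 ± z·2.15 with z = 1.645.
Half-width: 1.645 × 2.15 = 3.536.
0.43 − 3.536 = -3.106; 0.43 + 3.536 = 3.966.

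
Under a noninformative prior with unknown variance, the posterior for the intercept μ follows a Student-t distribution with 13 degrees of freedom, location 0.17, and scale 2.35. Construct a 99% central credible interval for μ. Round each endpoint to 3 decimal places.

The t_13 distribution is symmetric; the 99% interval is 0.17 ± t·2.35 with t_{0.995,13} = 3.012.
Half-width: 3.012 × 2.35 = 7.079.
0.17 − 7.079 = -6.909; 0.17 + 7.079 = 7.249.

[-6.909, 7.249]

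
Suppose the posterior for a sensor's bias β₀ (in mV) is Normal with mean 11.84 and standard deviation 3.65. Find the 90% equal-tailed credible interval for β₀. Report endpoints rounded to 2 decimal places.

The posterior is symmetric, so the 90% equal-tailed interval is β₀ = 11.84 ± z·3.65 with z = 1.645.
Half-width: 1.645 × 3.65 = 6.00.
11.84 − 6.00 = 5.84; 11.84 + 6.00 = 17.84.

[5.84, 17.84]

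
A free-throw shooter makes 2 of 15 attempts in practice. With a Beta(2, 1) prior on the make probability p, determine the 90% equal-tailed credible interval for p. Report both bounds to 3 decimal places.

Posterior: Beta(2+2, 1+13) = Beta(4, 14).
Equal-tailed 90% interval: the 0.05 and 0.95 quantiles of Beta(4, 14).
Posterior mean ≈ 0.222, SD ≈ 0.095; a Normal approximation gives roughly [0.065, 0.379].
Exact: F⁻¹(0.05) = 0.085; F⁻¹(0.95) = 0.396.

[0.085, 0.396]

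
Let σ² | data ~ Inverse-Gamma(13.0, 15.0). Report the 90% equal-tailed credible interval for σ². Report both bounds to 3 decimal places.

[0.772, 1.951]

Inverse-Gamma(13.0, 15.0) quantiles: F⁻¹(0.05) and F⁻¹(0.95).
Equivalently, 1/σ² ~ Gamma(13.0, rate = 15.0); invert its 0.95 and 0.05 quantiles.
Posterior mean ≈ 1.250, SD ≈ 0.377; a Normal approximation gives roughly [0.630, 1.870].
Exact: lower = 0.772; upper = 1.951.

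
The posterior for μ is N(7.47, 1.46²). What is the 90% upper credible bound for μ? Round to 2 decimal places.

9.34

Need U with P(μ ≤ U) = 0.90: U = 7.47 + z_{0.1}·1.46.
z = 1.282; U = 7.47 + 1.282 × 1.46 = 9.34.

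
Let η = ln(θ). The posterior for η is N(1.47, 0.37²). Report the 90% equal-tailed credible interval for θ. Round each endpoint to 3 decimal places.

[2.366, 7.993]

On the log scale the 90% interval is 1.47 ± 1.645 × 0.37 = [0.8614, 2.0786].
Exponentiate: [e^0.8614, e^2.0786] = [2.366, 7.993].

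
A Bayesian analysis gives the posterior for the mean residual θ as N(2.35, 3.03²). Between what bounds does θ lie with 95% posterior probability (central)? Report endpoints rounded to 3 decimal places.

[-3.589, 8.289]

The posterior is symmetric, so the 95% equal-tailed interval is θ = 2.35 ± z·3.03 with z = 1.960.
Half-width: 1.960 × 3.03 = 5.939.
2.35 − 5.939 = -3.589; 2.35 + 5.939 = 8.289.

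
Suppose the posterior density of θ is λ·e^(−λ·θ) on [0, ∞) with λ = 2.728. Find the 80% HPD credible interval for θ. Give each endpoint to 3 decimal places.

[0.000, 0.590]

The exponential density is strictly decreasing on [0, ∞), so the HPD interval is anchored at 0: [0, q] with P(θ ≤ q) = 0.80.
q = −ln(1 − 0.80) / 2.728 = 1.6094 / 2.728 = 0.590.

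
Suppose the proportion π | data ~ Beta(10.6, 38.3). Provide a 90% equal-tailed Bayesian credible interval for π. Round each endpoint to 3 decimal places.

[0.128, 0.319]

Posterior: Beta(10.6, 38.3).
Equal-tailed 90% interval: the 0.05 and 0.95 quantiles of Beta(10.6, 38.3).
Posterior mean ≈ 0.217, SD ≈ 0.058; a Normal approximation gives roughly [0.121, 0.313].
Exact: F⁻¹(0.05) = 0.128; F⁻¹(0.95) = 0.319.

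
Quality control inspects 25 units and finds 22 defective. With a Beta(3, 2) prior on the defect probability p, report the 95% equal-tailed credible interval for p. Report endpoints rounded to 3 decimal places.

[0.683, 0.942]

Posterior: Beta(3+22, 2+3) = Beta(25, 5).
Equal-tailed 95% interval: the 0.025 and 0.975 quantiles of Beta(25, 5).
Posterior mean ≈ 0.833, SD ≈ 0.067; a Normal approximation gives roughly [0.702, 0.965].
Exact: F⁻¹(0.025) = 0.683; F⁻¹(0.975) = 0.942.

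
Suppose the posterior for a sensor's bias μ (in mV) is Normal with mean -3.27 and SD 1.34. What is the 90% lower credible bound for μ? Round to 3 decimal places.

-4.987

Need L with P(μ ≥ L) = 0.90: L = -3.27 − z_{0.1}·1.34.
z = 1.282; L = -3.27 − 1.282 × 1.34 = -4.987.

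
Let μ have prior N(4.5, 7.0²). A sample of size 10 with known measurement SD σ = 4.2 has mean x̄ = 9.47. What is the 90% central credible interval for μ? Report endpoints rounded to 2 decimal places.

Posterior precision = 1/7.0² + 10/4.2² = 0.0204 + 0.5669 = 0.5873, so posterior SD = 1.3049.
Posterior mean = (4.5/7.0² + 10·9.47/4.2²) / 0.5873 = 9.2973.
Interval: 9.2973 ± 1.645 × 1.3049 → [7.15, 11.44].

[7.15, 11.44]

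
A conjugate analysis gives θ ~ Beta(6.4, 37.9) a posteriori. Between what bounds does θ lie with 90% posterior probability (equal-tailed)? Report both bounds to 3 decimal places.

Posterior: Beta(6.4, 37.9).
Equal-tailed 90% interval: the 0.05 and 0.95 quantiles of Beta(6.4, 37.9).
Posterior mean ≈ 0.144, SD ≈ 0.052; a Normal approximation gives roughly [0.059, 0.230].
Exact: F⁻¹(0.05) = 0.069; F⁻¹(0.95) = 0.239.

[0.069, 0.239]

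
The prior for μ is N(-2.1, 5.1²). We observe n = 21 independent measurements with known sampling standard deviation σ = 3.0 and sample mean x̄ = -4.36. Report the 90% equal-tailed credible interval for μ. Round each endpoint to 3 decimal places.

Posterior precision = 1/5.1² + 21/3.0² = 0.0384 + 2.3333 = 2.3718, so posterior SD = 0.6493.
Posterior mean = (-2.1/5.1² + 21·-4.36/3.0²) / 2.3718 = -4.3234.
Interval: -4.3234 ± 1.645 × 0.6493 → [-5.391, -3.255].

[-5.391, -3.255]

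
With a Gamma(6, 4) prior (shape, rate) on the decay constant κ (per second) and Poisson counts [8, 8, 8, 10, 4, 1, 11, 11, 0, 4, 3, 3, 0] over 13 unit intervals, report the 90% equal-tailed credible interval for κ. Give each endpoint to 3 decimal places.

Posterior: Gamma(6+71, 4+13) = Gamma(77, 17) (shape, rate).
Equal-tailed 90% interval: Gamma(77, 17) quantiles at 0.05 and 0.95.
Posterior mean ≈ 4.529, SD ≈ 0.516; a Normal approximation gives roughly [3.680, 5.378].
Exact: lower = 3.715; upper = 5.411.

[3.715, 5.411]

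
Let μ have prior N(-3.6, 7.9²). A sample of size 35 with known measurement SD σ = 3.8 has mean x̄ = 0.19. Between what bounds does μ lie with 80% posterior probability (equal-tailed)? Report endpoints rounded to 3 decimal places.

Posterior precision = 1/7.9² + 35/3.8² = 0.0160 + 2.4238 = 2.4398, so posterior SD = 0.6402.
Posterior mean = (-3.6/7.9² + 35·0.19/3.8²) / 2.4398 = 0.1651.
Interval: 0.1651 ± 1.282 × 0.6402 → [-0.655, 0.986].

[-0.655, 0.986]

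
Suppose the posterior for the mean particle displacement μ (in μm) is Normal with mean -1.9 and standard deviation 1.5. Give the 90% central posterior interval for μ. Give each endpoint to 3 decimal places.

[-4.367, 0.567]

The posterior is symmetric, so the 90% equal-tailed interval is μ = -1.9 ± z·1.5 with z = 1.645.
Half-width: 1.645 × 1.5 = 2.467.
-1.9 − 2.467 = -4.367; -1.9 + 2.467 = 0.567.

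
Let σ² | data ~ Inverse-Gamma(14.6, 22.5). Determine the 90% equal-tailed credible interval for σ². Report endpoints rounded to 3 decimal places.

Inverse-Gamma(14.6, 22.5) quantiles: F⁻¹(0.05) and F⁻¹(0.95).
Equivalently, 1/σ² ~ Gamma(14.6, rate = 22.5); invert its 0.95 and 0.05 quantiles.
Posterior mean ≈ 1.654, SD ≈ 0.466; a Normal approximation gives roughly [0.888, 2.421].
Exact: lower = 1.051; upper = 2.519.

[1.051, 2.519]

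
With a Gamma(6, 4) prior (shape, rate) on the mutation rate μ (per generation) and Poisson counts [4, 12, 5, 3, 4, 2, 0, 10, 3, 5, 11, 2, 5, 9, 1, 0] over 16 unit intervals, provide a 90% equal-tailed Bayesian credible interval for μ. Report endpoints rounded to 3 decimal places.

[3.385, 4.872]

Posterior: Gamma(6+76, 4+16) = Gamma(82, 20) (shape, rate).
Equal-tailed 90% interval: Gamma(82, 20) quantiles at 0.05 and 0.95.
Posterior mean ≈ 4.100, SD ≈ 0.453; a Normal approximation gives roughly [3.355, 4.845].
Exact: lower = 3.385; upper = 4.872.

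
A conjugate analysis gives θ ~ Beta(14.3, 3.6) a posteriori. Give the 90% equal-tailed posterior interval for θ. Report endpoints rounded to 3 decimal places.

Posterior: Beta(14.3, 3.6).
Equal-tailed 90% interval: the 0.05 and 0.95 quantiles of Beta(14.3, 3.6).
Posterior mean ≈ 0.799, SD ≈ 0.092; a Normal approximation gives roughly [0.647, 0.951].
Exact: F⁻¹(0.05) = 0.630; F⁻¹(0.95) = 0.929.

[0.630, 0.929]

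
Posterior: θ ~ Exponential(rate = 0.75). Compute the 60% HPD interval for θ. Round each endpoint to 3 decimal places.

[0.000, 1.222]

The exponential density is strictly decreasing on [0, ∞), so the HPD interval is anchored at 0: [0, q] with P(θ ≤ q) = 0.60.
q = −ln(1 − 0.60) / 0.75 = 0.9163 / 0.75 = 1.222.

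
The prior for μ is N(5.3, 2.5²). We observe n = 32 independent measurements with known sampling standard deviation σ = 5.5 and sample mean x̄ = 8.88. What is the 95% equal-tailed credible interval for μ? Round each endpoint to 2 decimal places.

Posterior precision = 1/2.5² + 32/5.5² = 0.1600 + 1.0579 = 1.2179, so posterior SD = 0.9062.
Posterior mean = (5.3/2.5² + 32·8.88/5.5²) / 1.2179 = 8.4097.
Interval: 8.4097 ± 1.960 × 0.9062 → [6.63, 10.19].

[6.63, 10.19]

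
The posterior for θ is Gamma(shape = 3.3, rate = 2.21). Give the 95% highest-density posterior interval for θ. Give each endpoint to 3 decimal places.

[0.188, 3.110]

The posterior is unimodal and skewed, so the HPD interval has equal density at both endpoints and is the shortest 95% interval.
Solving f(0.188) = f(3.110) with F(3.110) − F(0.188) = 0.95 gives [0.188, 3.110].
For comparison, the equal-tailed interval is [0.340, 3.483]; the HPD is narrower and shifted toward the mode.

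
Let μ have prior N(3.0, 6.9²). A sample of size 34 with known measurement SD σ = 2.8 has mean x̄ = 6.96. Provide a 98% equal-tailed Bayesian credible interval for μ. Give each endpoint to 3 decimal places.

[5.827, 8.055]

Posterior precision = 1/6.9² + 34/2.8² = 0.0210 + 4.3367 = 4.3577, so posterior SD = 0.4790.
Posterior mean = (3.0/6.9² + 34·6.96/2.8²) / 4.3577 = 6.9409.
Interval: 6.9409 ± 2.326 × 0.4790 → [5.827, 8.055].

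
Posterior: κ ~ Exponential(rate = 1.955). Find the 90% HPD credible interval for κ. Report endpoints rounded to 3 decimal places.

[0.000, 1.178]

The exponential density is strictly decreasing on [0, ∞), so the HPD interval is anchored at 0: [0, q] with P(κ ≤ q) = 0.90.
q = −ln(1 − 0.90) / 1.955 = 2.3026 / 1.955 = 1.178.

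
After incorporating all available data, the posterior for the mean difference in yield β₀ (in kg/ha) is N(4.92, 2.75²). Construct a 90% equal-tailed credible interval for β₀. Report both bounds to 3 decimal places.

The posterior is symmetric, so the 90% equal-tailed interval is β₀ = 4.92 ± z·2.75 with z = 1.645.
Half-width: 1.645 × 2.75 = 4.523.
4.92 − 4.523 = 0.397; 4.92 + 4.523 = 9.443.

[0.397, 9.443]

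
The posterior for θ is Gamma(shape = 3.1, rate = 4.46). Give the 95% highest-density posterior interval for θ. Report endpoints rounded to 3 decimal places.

The posterior is unimodal and skewed, so the HPD interval has equal density at both endpoints and is the shortest 95% interval.
Solving f(0.076) = f(1.471) with F(1.471) − F(0.076) = 0.95 gives [0.076, 1.471].
For comparison, the equal-tailed interval is [0.148, 1.655]; the HPD is narrower and shifted toward the mode.

[0.076, 1.471]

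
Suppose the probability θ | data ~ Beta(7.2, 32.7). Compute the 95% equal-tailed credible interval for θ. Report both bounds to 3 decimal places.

Posterior: Beta(7.2, 32.7).
Equal-tailed 95% interval: the 0.025 and 0.975 quantiles of Beta(7.2, 32.7).
Posterior mean ≈ 0.180, SD ≈ 0.060; a Normal approximation gives roughly [0.063, 0.298].
Exact: F⁻¹(0.025) = 0.079; F⁻¹(0.975) = 0.312.

[0.079, 0.312]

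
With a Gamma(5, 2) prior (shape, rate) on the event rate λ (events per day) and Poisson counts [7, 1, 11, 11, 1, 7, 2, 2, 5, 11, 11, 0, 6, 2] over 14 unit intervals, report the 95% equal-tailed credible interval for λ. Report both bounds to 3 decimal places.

[4.076, 6.292]

Posterior: Gamma(5+77, 2+14) = Gamma(82, 16) (shape, rate).
Equal-tailed 95% interval: Gamma(82, 16) quantiles at 0.025 and 0.975.
Posterior mean ≈ 5.125, SD ≈ 0.566; a Normal approximation gives roughly [4.016, 6.234].
Exact: lower = 4.076; upper = 6.292.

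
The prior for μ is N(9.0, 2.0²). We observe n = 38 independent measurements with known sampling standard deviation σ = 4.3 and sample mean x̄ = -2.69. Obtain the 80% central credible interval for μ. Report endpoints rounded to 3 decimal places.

Posterior precision = 1/2.0² + 38/4.3² = 0.2500 + 2.0552 = 2.3052, so posterior SD = 0.6586.
Posterior mean = (9.0/2.0² + 38·-2.69/4.3²) / 2.3052 = -1.4222.
Interval: -1.4222 ± 1.282 × 0.6586 → [-2.266, -0.578].

[-2.266, -0.578]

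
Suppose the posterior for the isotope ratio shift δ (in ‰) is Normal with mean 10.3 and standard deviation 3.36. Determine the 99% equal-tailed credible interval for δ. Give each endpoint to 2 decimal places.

[1.65, 18.95]

The posterior is symmetric, so the 99% equal-tailed interval is δ = 10.3 ± z·3.36 with z = 2.576.
Half-width: 2.576 × 3.36 = 8.65.
10.3 − 8.65 = 1.65; 10.3 + 8.65 = 18.95.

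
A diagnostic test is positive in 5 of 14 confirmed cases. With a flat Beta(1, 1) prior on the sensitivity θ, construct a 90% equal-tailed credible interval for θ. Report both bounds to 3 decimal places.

Posterior: Beta(1+5, 1+9) = Beta(6, 10).
Equal-tailed 90% interval: the 0.05 and 0.95 quantiles of Beta(6, 10).
Posterior mean ≈ 0.375, SD ≈ 0.117; a Normal approximation gives roughly [0.182, 0.568].
Exact: F⁻¹(0.05) = 0.191; F⁻¹(0.95) = 0.577.

[0.191, 0.577]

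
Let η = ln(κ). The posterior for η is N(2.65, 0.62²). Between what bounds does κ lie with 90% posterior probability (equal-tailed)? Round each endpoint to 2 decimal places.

[5.10, 39.24]

On the log scale the 90% interval is 2.65 ± 1.645 × 0.62 = [1.6302, 3.6698].
Exponentiate: [e^1.6302, e^3.6698] = [5.10, 39.24].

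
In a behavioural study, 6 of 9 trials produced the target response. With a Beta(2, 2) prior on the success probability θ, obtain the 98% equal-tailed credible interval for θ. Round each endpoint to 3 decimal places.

[0.302, 0.879]

Posterior: Beta(2+6, 2+3) = Beta(8, 5).
Equal-tailed 98% interval: the 0.01 and 0.99 quantiles of Beta(8, 5).
Posterior mean ≈ 0.615, SD ≈ 0.130; a Normal approximation gives roughly [0.313, 0.918].
Exact: F⁻¹(0.01) = 0.302; F⁻¹(0.99) = 0.879.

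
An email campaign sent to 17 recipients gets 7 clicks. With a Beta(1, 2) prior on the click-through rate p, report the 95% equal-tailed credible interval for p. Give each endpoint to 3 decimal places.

[0.203, 0.616]

Posterior: Beta(1+7, 2+10) = Beta(8, 12).
Equal-tailed 95% interval: the 0.025 and 0.975 quantiles of Beta(8, 12).
Posterior mean ≈ 0.400, SD ≈ 0.107; a Normal approximation gives roughly [0.190, 0.610].
Exact: F⁻¹(0.025) = 0.203; F⁻¹(0.975) = 0.616.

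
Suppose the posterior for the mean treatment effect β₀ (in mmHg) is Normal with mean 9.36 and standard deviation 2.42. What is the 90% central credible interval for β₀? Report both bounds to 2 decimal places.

[5.38, 13.34]

The posterior is symmetric, so the 90% equal-tailed interval is β₀ = 9.36 ± z·2.42 with z = 1.645.
Half-width: 1.645 × 2.42 = 3.98.
9.36 − 3.98 = 5.38; 9.36 + 3.98 = 13.34.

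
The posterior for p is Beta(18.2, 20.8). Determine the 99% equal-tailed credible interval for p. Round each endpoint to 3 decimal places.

Posterior: Beta(18.2, 20.8).
Equal-tailed 99% interval: the 0.005 and 0.995 quantiles of Beta(18.2, 20.8).
Posterior mean ≈ 0.467, SD ≈ 0.079; a Normal approximation gives roughly [0.263, 0.670].
Exact: F⁻¹(0.005) = 0.271; F⁻¹(0.995) = 0.668.

[0.271, 0.668]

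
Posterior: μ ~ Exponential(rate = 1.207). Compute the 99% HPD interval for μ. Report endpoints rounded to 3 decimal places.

The exponential density is strictly decreasing on [0, ∞), so the HPD interval is anchored at 0: [0, q] with P(μ ≤ q) = 0.99.
q = −ln(1 − 0.99) / 1.207 = 4.6052 / 1.207 = 3.815.

[0.000, 3.815]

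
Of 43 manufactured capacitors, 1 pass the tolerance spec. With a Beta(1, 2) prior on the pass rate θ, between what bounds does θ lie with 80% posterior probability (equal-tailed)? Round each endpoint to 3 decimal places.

Posterior: Beta(1+1, 2+42) = Beta(2, 44).
Equal-tailed 80% interval: the 0.1 and 0.9 quantiles of Beta(2, 44).
Posterior mean ≈ 0.043, SD ≈ 0.030; a Normal approximation gives roughly [0.005, 0.082].
Exact: F⁻¹(0.1) = 0.012; F⁻¹(0.9) = 0.084.

[0.012, 0.084]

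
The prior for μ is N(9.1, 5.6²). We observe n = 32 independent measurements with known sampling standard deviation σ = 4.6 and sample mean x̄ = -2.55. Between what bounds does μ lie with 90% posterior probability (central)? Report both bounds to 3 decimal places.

[-3.633, -0.986]

Posterior precision = 1/5.6² + 32/4.6² = 0.0319 + 1.5123 = 1.5442, so posterior SD = 0.8047.
Posterior mean = (9.1/5.6² + 32·-2.55/4.6²) / 1.5442 = -2.3094.
Interval: -2.3094 ± 1.645 × 0.8047 → [-3.633, -0.986].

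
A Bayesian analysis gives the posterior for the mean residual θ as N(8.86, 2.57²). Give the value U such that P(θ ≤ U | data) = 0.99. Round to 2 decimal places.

Need U with P(θ ≤ U) = 0.99: U = 8.86 + z_{0.01}·2.57.
z = 2.326; U = 8.86 + 2.326 × 2.57 = 14.84.

14.84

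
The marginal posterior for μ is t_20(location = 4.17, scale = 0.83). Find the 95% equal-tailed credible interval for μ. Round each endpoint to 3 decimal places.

The t_20 distribution is symmetric; the 95% interval is 4.17 ± t·0.83 with t_{0.975,20} = 2.086.
Half-width: 2.086 × 0.83 = 1.731.
4.17 − 1.731 = 2.439; 4.17 + 1.731 = 5.901.

[2.439, 5.901]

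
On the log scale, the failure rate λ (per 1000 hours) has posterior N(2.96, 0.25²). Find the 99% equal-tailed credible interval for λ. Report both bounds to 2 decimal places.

[10.14, 36.74]

On the log scale the 99% interval is 2.96 ± 2.576 × 0.25 = [2.3160, 3.6040].
Exponentiate: [e^2.3160, e^3.6040] = [10.14, 36.74].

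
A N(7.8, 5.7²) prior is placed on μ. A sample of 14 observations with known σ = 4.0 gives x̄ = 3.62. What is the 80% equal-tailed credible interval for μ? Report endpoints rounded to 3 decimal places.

[2.415, 5.109]

Posterior precision = 1/5.7² + 14/4.0² = 0.0308 + 0.8750 = 0.9058, so posterior SD = 1.0507.
Posterior mean = (7.8/5.7² + 14·3.62/4.0²) / 0.9058 = 3.7620.
Interval: 3.7620 ± 1.282 × 1.0507 → [2.415, 5.109].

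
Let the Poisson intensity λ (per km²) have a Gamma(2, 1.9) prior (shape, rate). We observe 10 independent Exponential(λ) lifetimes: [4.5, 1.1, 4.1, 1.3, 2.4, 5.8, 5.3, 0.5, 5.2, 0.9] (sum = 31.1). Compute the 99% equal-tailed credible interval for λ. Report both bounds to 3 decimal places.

Posterior: Gamma(2+10, 1.9+31.1) = Gamma(12, 33.0) (shape, rate).
Equal-tailed 99% interval: Gamma(12, 33.0) quantiles at 0.005 and 0.995.
Posterior mean ≈ 0.364, SD ≈ 0.105; a Normal approximation gives roughly [0.093, 0.634].
Exact: lower = 0.150; upper = 0.690.

[0.150, 0.690]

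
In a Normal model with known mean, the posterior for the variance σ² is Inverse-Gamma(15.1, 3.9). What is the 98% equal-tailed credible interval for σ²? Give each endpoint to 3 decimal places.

[0.152, 0.517]

Inverse-Gamma(15.1, 3.9) quantiles: F⁻¹(0.01) and F⁻¹(0.99).
Equivalently, 1/σ² ~ Gamma(15.1, rate = 3.9); invert its 0.99 and 0.01 quantiles.
Posterior mean ≈ 0.277, SD ≈ 0.076; a Normal approximation gives roughly [0.099, 0.454].
Exact: lower = 0.152; upper = 0.517.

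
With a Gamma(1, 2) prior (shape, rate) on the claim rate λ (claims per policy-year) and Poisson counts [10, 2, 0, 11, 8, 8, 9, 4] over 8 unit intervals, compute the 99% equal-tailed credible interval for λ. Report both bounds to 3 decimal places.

Posterior: Gamma(1+52, 2+8) = Gamma(53, 10) (shape, rate).
Equal-tailed 99% interval: Gamma(53, 10) quantiles at 0.005 and 0.995.
Posterior mean ≈ 5.300, SD ≈ 0.728; a Normal approximation gives roughly [3.425, 7.175].
Exact: lower = 3.613; upper = 7.362.

[3.613, 7.362]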